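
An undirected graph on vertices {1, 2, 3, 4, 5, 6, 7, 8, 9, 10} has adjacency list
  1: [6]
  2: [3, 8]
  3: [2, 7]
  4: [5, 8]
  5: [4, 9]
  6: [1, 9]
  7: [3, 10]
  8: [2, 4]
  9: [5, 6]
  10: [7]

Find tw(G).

1

A width-1 tree decomposition is:
Bags: B1 = {1, 6}  B2 = {6, 9}  B3 = {5, 9}  B4 = {4, 5}  B5 = {4, 8}  B6 = {2, 8}  B7 = {2, 3}  B8 = {3, 7}  B9 = {7, 10}
Tree: B1–B2, B2–B3, B3–B4, B4–B5, B5–B6, B6–B7, B7–B8, B8–B9
Each bag holds 2 vertices, so the decomposition has width 1, which upper-bounds the treewidth. G has an edge, so its treewidth is at least 1. Hence tw(G) = 1 exactly.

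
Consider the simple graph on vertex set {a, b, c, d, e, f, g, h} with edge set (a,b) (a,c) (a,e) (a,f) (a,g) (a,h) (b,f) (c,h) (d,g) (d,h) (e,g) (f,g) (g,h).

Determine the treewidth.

A width-2 tree decomposition is:
Bags: B1 = {a, f, g}  B2 = {a, g, h}  B3 = {a, b, f}  B4 = {d, g, h}  B5 = {a, e, g}  B6 = {a, c, h}
Tree: B1–B2, B1–B3, B2–B4, B2–B5, B2–B6
Every bag has size at most 3, so the width is 3 − 1 = 2 and tw(G) ≤ 2. Conversely, {d, g, h} is a clique of size 3, and the vertices of any clique must share a bag in every tree decomposition; so some bag has ≥ 3 vertices and tw(G) ≥ 2. Combining the bounds, tw(G) = 2.

2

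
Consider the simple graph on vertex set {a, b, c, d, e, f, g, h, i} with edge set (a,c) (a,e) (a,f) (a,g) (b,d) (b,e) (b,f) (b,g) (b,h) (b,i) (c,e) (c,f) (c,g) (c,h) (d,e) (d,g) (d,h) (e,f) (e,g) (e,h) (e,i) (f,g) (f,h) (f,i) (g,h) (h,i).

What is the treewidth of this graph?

A width-4 tree decomposition is:
Bags: B1 = {c, e, f, g, h}  B2 = {b, e, f, g, h}  B3 = {b, d, e, g, h}  B4 = {b, e, f, h, i}  B5 = {a, c, e, f, g}
Tree: B1–B2, B2–B3, B2–B4, B1–B5
Each bag holds 5 vertices, so the decomposition has width 4, which upper-bounds the treewidth. Conversely, {b, d, e, g, h} is a clique of size 5, and the vertices of any clique must share a bag in every tree decomposition; so some bag has ≥ 5 vertices and tw(G) ≥ 4. Therefore the treewidth is 4.

4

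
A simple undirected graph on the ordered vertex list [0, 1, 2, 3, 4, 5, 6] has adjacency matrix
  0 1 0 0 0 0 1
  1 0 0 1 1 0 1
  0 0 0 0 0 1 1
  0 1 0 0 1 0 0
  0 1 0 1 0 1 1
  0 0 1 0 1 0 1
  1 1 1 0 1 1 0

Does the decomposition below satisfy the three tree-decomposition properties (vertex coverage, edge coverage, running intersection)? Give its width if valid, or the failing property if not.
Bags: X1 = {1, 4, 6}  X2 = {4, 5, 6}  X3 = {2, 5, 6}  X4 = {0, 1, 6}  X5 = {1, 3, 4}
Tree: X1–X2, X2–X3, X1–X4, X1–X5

Every vertex of G appears in some bag (union = {0, 1, 2, 3, 4, 5, 6}); every edge is covered by a bag; and for each vertex v the set of bags containing v is connected in the bag tree. The decomposition is therefore valid. The largest bag has 3 vertices, so the width is 2.

Yes; width 2.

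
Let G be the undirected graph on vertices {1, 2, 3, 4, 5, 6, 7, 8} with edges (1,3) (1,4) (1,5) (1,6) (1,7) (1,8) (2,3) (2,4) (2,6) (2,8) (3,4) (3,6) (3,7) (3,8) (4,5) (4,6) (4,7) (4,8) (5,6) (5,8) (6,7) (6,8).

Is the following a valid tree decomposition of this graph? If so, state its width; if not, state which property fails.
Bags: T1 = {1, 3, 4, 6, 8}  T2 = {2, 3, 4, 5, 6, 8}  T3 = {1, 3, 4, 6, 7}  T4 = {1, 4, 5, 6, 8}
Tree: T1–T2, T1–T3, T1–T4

No — bags containing vertex 5 are not connected in the tree.

A tree decomposition must satisfy three properties: every vertex lies in some bag; for every edge, both endpoints lie together in some bag; and for every vertex, the bags containing it form a connected subtree. Here bags containing vertex 5 are not connected in the tree, so the decomposition is invalid.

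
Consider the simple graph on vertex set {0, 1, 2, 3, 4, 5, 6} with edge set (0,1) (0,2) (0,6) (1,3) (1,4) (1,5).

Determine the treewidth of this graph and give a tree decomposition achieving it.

Each bag holds 2 vertices, so the decomposition has width 1, which upper-bounds the treewidth. Any graph with an edge has treewidth ≥ 1, and G has the edge 4–1. Therefore the treewidth is 1.

Treewidth 1.
One optimal decomposition is:
Bags: B1 = {1, 4}  B2 = {0, 1}  B3 = {0, 2}  B4 = {0, 6}  B5 = {1, 5}  B6 = {1, 3}
Tree: B1–B2, B2–B3, B3–B4, B1–B5, B1–B6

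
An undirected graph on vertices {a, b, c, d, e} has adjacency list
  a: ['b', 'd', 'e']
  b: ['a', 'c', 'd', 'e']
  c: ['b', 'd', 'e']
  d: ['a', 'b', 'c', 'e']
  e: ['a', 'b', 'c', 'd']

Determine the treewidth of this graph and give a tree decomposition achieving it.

Treewidth 3.
One such decomposition:
Bags: B1 = {b, c, d, e}  B2 = {a, b, d, e}
Tree: B1–B2

Each bag holds 4 vertices, so the decomposition has width 3, which upper-bounds the treewidth. Conversely, {b, c, d, e} is a clique of size 4, and the vertices of any clique must share a bag in every tree decomposition; so some bag has ≥ 4 vertices and tw(G) ≥ 3. Combining the bounds, tw(G) = 3.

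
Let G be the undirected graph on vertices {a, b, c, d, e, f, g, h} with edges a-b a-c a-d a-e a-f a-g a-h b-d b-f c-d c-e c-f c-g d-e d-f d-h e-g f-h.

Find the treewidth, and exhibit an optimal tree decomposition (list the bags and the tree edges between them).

Treewidth 3.
Bags: B1 = {a, c, d, f}  B2 = {a, d, f, h}  B3 = {a, b, d, f}  B4 = {a, c, d, e}  B5 = {a, c, e, g}
Tree: B1–B2, B1–B3, B1–B4, B4–B5

The largest bag has 4 vertices, giving width 3; this decomposition certifies tw(G) ≤ 3. On the other hand G contains the 4-clique {a, c, d, e}. A clique must lie in a single bag of any decomposition, so no decomposition can have width below 3. Therefore the treewidth is 3.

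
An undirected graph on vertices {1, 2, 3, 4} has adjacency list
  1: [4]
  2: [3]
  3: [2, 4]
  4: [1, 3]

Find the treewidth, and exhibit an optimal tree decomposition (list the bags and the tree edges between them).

Each bag holds 2 vertices, so the decomposition has width 1, which upper-bounds the treewidth. Since G has at least one edge (e.g. 4–1), it is not an edgeless graph, so tw(G) ≥ 1. Therefore the treewidth is 1.

Treewidth 1.
One such decomposition:
Bags: B1 = {1, 4}  B2 = {3, 4}  B3 = {2, 3}
Tree: B1–B2, B2–B3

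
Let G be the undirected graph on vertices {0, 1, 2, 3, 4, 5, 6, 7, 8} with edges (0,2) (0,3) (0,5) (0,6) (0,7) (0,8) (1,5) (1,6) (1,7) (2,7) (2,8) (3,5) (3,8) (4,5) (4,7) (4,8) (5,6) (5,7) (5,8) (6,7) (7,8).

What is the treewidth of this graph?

3

A width-3 tree decomposition is:
Bags: B1 = {0, 5, 7, 8}  B2 = {4, 5, 7, 8}  B3 = {0, 5, 6, 7}  B4 = {0, 3, 5, 8}  B5 = {1, 5, 6, 7}  B6 = {0, 2, 7, 8}
Tree: B1–B2, B1–B3, B1–B4, B3–B5, B1–B6
Each bag holds 4 vertices, so the decomposition has width 3, which upper-bounds the treewidth. On the other hand G contains the 4-clique {0, 2, 7, 8}. A clique must lie in a single bag of any decomposition, so no decomposition can have width below 3. Hence tw(G) = 3 exactly.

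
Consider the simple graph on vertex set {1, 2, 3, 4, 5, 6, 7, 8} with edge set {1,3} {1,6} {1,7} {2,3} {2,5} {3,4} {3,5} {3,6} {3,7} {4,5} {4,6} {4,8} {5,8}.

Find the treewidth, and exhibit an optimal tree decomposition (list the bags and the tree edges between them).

Treewidth 2.
One such decomposition:
Bags: B1 = {3, 4, 6}  B2 = {1, 3, 6}  B3 = {1, 3, 7}  B4 = {3, 4, 5}  B5 = {2, 3, 5}  B6 = {4, 5, 8}
Tree: B1–B2, B2–B3, B1–B4, B4–B5, B4–B6

Each bag holds 3 vertices, so the decomposition has width 2, which upper-bounds the treewidth. For the lower bound, the 3 vertices {4, 5, 8} are pairwise adjacent, and any tree decomposition puts a clique entirely inside one bag — forcing width ≥ 2. Combining the bounds, tw(G) = 2.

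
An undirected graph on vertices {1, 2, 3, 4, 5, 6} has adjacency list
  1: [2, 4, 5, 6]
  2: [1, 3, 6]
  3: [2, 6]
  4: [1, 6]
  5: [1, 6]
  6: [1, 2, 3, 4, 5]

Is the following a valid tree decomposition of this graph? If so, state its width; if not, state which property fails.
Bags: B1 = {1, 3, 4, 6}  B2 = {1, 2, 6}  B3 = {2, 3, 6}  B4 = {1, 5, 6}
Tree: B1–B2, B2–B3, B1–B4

No — bags containing vertex 3 are not connected in the tree.

A tree decomposition must satisfy three properties: every vertex lies in some bag; for every edge, both endpoints lie together in some bag; and for every vertex, the bags containing it form a connected subtree. Here bags containing vertex 3 are not connected in the tree, so the decomposition is invalid.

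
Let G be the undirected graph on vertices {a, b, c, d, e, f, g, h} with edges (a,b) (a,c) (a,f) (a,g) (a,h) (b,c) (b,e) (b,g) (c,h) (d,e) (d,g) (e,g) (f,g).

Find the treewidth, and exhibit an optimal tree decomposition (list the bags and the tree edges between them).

Every bag has size at most 3, so the width is 3 − 1 = 2 and tw(G) ≤ 2. On the other hand G contains the 3-clique {d, e, g}. A clique must lie in a single bag of any decomposition, so no decomposition can have width below 2. The upper and lower bounds meet at 2, so that is the treewidth.

Treewidth 2.
One optimal decomposition is:
Bags: B1 = {b, e, g}  B2 = {a, b, g}  B3 = {a, b, c}  B4 = {a, f, g}  B5 = {a, c, h}  B6 = {d, e, g}
Tree: B1–B2, B2–B3, B2–B4, B3–B5, B1–B6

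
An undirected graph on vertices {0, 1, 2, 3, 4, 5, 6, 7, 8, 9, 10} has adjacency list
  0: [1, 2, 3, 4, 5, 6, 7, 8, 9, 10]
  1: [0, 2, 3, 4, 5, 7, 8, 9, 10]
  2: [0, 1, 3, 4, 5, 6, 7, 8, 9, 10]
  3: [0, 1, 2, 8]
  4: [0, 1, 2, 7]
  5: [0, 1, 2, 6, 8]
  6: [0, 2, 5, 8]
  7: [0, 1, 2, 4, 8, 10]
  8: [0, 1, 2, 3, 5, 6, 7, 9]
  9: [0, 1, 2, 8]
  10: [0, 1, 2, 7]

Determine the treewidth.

A width-4 tree decomposition is:
Bags: B1 = {0, 1, 2, 5, 8}  B2 = {0, 2, 5, 6, 8}  B3 = {0, 1, 2, 3, 8}  B4 = {0, 1, 2, 7, 8}  B5 = {0, 1, 2, 4, 7}  B6 = {0, 1, 2, 8, 9}  B7 = {0, 1, 2, 7, 10}
Tree: B1–B2, B1–B3, B3–B4, B4–B5, B3–B6, B5–B7
The largest bag has 5 vertices, giving width 4; this decomposition certifies tw(G) ≤ 4. On the other hand G contains the 5-clique {0, 1, 2, 8, 9}. A clique must lie in a single bag of any decomposition, so no decomposition can have width below 4. Therefore the treewidth is 4.

4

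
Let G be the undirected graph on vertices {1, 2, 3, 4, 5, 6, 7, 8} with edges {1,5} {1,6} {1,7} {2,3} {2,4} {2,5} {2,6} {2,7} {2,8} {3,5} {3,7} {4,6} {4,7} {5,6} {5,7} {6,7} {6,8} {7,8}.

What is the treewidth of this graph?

3

A width-3 tree decomposition is:
Bags: B1 = {2, 5, 6, 7}  B2 = {2, 3, 5, 7}  B3 = {2, 6, 7, 8}  B4 = {2, 4, 6, 7}  B5 = {1, 5, 6, 7}
Tree: B1–B2, B1–B3, B1–B4, B1–B5
The largest bag has 4 vertices, giving width 3; this decomposition certifies tw(G) ≤ 3. For the lower bound, the 4 vertices {1, 5, 6, 7} are pairwise adjacent, and any tree decomposition puts a clique entirely inside one bag — forcing width ≥ 3. Hence tw(G) = 3 exactly.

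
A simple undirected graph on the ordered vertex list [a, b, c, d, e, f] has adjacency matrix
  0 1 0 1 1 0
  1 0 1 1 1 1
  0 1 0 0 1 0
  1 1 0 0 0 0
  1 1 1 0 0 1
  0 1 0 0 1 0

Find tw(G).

2

A width-2 tree decomposition is:
Bags: B1 = {a, b, e}  B2 = {a, b, d}  B3 = {b, c, e}  B4 = {b, e, f}
Tree: B1–B2, B1–B3, B3–B4
The largest bag has 3 vertices, giving width 2; this decomposition certifies tw(G) ≤ 2. For the lower bound, the 3 vertices {a, b, d} are pairwise adjacent, and any tree decomposition puts a clique entirely inside one bag — forcing width ≥ 2. The upper and lower bounds meet at 2, so that is the treewidth.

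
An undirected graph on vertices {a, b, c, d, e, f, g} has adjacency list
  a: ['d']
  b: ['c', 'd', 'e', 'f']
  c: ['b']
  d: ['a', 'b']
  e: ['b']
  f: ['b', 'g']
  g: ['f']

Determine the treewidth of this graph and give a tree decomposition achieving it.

Each bag holds 2 vertices, so the decomposition has width 1, which upper-bounds the treewidth. G has an edge, so its treewidth is at least 1. Combining the bounds, tw(G) = 1.

Treewidth 1.
One optimal decomposition is:
Bags: B1 = {b, f}  B2 = {b, d}  B3 = {b, c}  B4 = {f, g}  B5 = {b, e}  B6 = {a, d}
Tree: B1–B2, B2–B3, B1–B4, B2–B5, B2–B6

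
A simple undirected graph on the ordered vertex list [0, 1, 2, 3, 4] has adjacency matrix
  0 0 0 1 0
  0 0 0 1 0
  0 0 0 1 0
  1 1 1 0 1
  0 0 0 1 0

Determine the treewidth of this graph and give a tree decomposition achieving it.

Treewidth 1.
One optimal decomposition is:
Bags: B1 = {1, 3}  B2 = {3, 4}  B3 = {0, 3}  B4 = {2, 3}
Tree: B1–B2, B1–B3, B3–B4

Every bag has size at most 2, so the width is 2 − 1 = 1 and tw(G) ≤ 1. Any graph with an edge has treewidth ≥ 1, and G has the edge 1–3. Combining the bounds, tw(G) = 1.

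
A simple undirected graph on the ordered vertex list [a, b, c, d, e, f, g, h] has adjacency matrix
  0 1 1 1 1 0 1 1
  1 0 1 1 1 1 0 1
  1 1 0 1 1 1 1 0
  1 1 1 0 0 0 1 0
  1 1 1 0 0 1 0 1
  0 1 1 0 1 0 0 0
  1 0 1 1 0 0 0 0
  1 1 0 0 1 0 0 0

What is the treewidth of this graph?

A width-3 tree decomposition is:
Bags: B1 = {a, b, c, e}  B2 = {b, c, e, f}  B3 = {a, b, c, d}  B4 = {a, b, e, h}  B5 = {a, c, d, g}
Tree: B1–B2, B1–B3, B1–B4, B3–B5
Every bag has size at most 4, so the width is 4 − 1 = 3 and tw(G) ≤ 3. Conversely, {a, c, d, g} is a clique of size 4, and the vertices of any clique must share a bag in every tree decomposition; so some bag has ≥ 4 vertices and tw(G) ≥ 3. Hence tw(G) = 3 exactly.

3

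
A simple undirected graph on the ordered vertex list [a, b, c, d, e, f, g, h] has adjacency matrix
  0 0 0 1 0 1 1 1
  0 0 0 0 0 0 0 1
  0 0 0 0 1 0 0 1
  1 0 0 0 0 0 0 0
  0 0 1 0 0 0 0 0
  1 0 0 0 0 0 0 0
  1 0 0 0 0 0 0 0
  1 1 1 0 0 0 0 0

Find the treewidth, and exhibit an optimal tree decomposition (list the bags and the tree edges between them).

Each bag holds 2 vertices, so the decomposition has width 1, which upper-bounds the treewidth. Since G has at least one edge (e.g. a–h), it is not an edgeless graph, so tw(G) ≥ 1. Therefore the treewidth is 1.

Treewidth 1.
Bags: B1 = {a, h}  B2 = {c, h}  B3 = {a, g}  B4 = {a, f}  B5 = {b, h}  B6 = {a, d}  B7 = {c, e}
Tree: B1–B2, B1–B3, B3–B4, B1–B5, B1–B6, B2–B7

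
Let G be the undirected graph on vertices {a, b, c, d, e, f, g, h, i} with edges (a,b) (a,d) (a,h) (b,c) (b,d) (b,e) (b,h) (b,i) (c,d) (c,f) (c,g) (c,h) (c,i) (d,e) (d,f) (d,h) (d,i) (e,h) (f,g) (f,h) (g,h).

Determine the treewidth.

3

A width-3 tree decomposition is:
Bags: B1 = {b, c, d, h}  B2 = {c, d, f, h}  B3 = {b, d, e, h}  B4 = {a, b, d, h}  B5 = {b, c, d, i}  B6 = {c, f, g, h}
Tree: B1–B2, B1–B3, B3–B4, B1–B5, B2–B6
Each bag holds 4 vertices, so the decomposition has width 3, which upper-bounds the treewidth. For the lower bound, the 4 vertices {c, d, f, h} are pairwise adjacent, and any tree decomposition puts a clique entirely inside one bag — forcing width ≥ 3. Therefore the treewidth is 3.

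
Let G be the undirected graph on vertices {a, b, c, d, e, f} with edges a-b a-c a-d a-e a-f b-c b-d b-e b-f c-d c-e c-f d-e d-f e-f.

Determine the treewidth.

A width-5 tree decomposition is:
Bags: B1 = {a, b, c, d, e, f}
Tree: (single bag)
With just one bag of size 6, the width is 6 − 1 = 5, so tw(G) ≤ 5. Conversely, {a, b, c, d, e, f} is a clique of size 6, and the vertices of any clique must share a bag in every tree decomposition; so some bag has ≥ 6 vertices and tw(G) ≥ 5. Hence tw(G) = 5 exactly.

5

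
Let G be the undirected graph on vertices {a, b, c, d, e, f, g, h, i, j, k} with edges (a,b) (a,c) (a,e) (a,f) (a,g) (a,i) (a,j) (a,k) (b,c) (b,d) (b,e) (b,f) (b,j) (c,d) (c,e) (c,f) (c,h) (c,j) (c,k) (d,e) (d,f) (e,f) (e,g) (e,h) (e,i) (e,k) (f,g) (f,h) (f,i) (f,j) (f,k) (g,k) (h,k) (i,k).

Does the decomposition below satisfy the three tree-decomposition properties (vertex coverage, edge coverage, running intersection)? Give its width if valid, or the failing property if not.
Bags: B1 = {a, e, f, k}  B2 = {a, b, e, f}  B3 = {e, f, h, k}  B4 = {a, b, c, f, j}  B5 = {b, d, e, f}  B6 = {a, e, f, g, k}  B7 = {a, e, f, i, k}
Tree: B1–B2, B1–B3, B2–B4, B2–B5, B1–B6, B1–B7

No — edge (c,k) lies in no bag.

A tree decomposition must satisfy three properties: every vertex lies in some bag; for every edge, both endpoints lie together in some bag; and for every vertex, the bags containing it form a connected subtree. Here edge (c,k) lies in no bag, so the decomposition is invalid.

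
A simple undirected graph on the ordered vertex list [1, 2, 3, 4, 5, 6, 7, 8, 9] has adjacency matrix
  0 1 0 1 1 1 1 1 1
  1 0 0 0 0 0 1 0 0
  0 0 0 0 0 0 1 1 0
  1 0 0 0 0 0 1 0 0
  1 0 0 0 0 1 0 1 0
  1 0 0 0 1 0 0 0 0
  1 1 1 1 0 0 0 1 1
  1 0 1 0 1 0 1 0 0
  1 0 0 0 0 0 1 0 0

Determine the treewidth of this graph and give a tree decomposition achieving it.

Treewidth 2.
One such decomposition:
Bags: B1 = {1, 7, 8}  B2 = {1, 2, 7}  B3 = {1, 7, 9}  B4 = {3, 7, 8}  B5 = {1, 4, 7}  B6 = {1, 5, 8}  B7 = {1, 5, 6}
Tree: B1–B2, B2–B3, B1–B4, B1–B5, B1–B6, B6–B7

Every bag has size at most 3, so the width is 3 − 1 = 2 and tw(G) ≤ 2. For the lower bound, the 3 vertices {1, 5, 8} are pairwise adjacent, and any tree decomposition puts a clique entirely inside one bag — forcing width ≥ 2. Therefore the treewidth is 2.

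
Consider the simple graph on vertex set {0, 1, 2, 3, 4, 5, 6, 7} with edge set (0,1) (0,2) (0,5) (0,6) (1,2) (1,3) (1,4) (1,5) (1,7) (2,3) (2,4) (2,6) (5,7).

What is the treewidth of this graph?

2

A width-2 tree decomposition is:
Bags: B1 = {0, 1, 5}  B2 = {0, 1, 2}  B3 = {1, 5, 7}  B4 = {1, 2, 3}  B5 = {1, 2, 4}  B6 = {0, 2, 6}
Tree: B1–B2, B1–B3, B2–B4, B4–B5, B2–B6
The largest bag has 3 vertices, giving width 2; this decomposition certifies tw(G) ≤ 2. On the other hand G contains the 3-clique {0, 1, 2}. A clique must lie in a single bag of any decomposition, so no decomposition can have width below 2. Combining the bounds, tw(G) = 2.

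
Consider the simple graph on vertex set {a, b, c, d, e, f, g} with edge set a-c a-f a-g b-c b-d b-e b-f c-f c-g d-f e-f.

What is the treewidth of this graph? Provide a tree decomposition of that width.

Each bag holds 3 vertices, so the decomposition has width 2, which upper-bounds the treewidth. Conversely, {a, c, g} is a clique of size 3, and the vertices of any clique must share a bag in every tree decomposition; so some bag has ≥ 3 vertices and tw(G) ≥ 2. Hence tw(G) = 2 exactly.

Treewidth 2.
Bags: B1 = {b, c, f}  B2 = {a, c, f}  B3 = {b, e, f}  B4 = {b, d, f}  B5 = {a, c, g}
Tree: B1–B2, B1–B3, B3–B4, B2–B5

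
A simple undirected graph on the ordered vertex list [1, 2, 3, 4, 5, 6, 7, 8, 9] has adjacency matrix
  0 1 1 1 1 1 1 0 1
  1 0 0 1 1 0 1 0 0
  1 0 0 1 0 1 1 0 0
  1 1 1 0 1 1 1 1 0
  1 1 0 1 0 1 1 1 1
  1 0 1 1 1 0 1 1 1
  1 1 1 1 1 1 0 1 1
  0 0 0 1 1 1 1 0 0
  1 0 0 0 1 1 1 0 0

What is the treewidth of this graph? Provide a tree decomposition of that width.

Treewidth 4.
One optimal decomposition is:
Bags: B1 = {1, 3, 4, 6, 7}  B2 = {1, 4, 5, 6, 7}  B3 = {1, 5, 6, 7, 9}  B4 = {4, 5, 6, 7, 8}  B5 = {1, 2, 4, 5, 7}
Tree: B1–B2, B2–B3, B2–B4, B2–B5

Each bag holds 5 vertices, so the decomposition has width 4, which upper-bounds the treewidth. For the lower bound, the 5 vertices {4, 5, 6, 7, 8} are pairwise adjacent, and any tree decomposition puts a clique entirely inside one bag — forcing width ≥ 4. The upper and lower bounds meet at 4, so that is the treewidth.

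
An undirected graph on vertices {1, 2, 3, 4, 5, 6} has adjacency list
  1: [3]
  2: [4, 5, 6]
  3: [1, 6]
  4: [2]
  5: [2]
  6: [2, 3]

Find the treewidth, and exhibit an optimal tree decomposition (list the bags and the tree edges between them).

Treewidth 1.
One optimal decomposition is:
Bags: B1 = {2, 4}  B2 = {2, 5}  B3 = {2, 6}  B4 = {3, 6}  B5 = {1, 3}
Tree: B1–B2, B2–B3, B3–B4, B4–B5

Each bag holds 2 vertices, so the decomposition has width 1, which upper-bounds the treewidth. Any graph with an edge has treewidth ≥ 1, and G has the edge 2–4. Therefore the treewidth is 1.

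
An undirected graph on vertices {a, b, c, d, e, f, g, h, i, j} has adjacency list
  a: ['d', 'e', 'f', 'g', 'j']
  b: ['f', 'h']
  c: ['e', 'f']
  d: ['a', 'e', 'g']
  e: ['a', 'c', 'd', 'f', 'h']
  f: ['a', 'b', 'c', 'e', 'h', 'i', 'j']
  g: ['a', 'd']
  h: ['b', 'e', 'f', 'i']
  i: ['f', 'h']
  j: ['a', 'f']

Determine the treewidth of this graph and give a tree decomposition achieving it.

Treewidth 2.
One such decomposition:
Bags: B1 = {e, f, h}  B2 = {a, e, f}  B3 = {c, e, f}  B4 = {f, h, i}  B5 = {a, d, e}  B6 = {b, f, h}  B7 = {a, f, j}  B8 = {a, d, g}
Tree: B1–B2, B2–B3, B1–B4, B2–B5, B1–B6, B2–B7, B5–B8

The largest bag has 3 vertices, giving width 2; this decomposition certifies tw(G) ≤ 2. For the lower bound, the 3 vertices {a, d, g} are pairwise adjacent, and any tree decomposition puts a clique entirely inside one bag — forcing width ≥ 2. Hence tw(G) = 2 exactly.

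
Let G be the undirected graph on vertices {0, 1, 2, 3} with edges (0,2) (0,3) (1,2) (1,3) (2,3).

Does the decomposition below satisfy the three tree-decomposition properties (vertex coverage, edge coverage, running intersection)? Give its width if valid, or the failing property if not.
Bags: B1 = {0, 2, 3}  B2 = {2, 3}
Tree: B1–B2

A tree decomposition must satisfy three properties: every vertex lies in some bag; for every edge, both endpoints lie together in some bag; and for every vertex, the bags containing it form a connected subtree. Here vertex 1 appears in no bag, so the decomposition is invalid.

No — vertex 1 appears in no bag.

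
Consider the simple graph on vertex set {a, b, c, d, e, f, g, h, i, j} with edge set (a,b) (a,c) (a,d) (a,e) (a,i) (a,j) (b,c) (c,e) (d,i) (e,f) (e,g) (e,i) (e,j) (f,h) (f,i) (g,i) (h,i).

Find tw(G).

A width-2 tree decomposition is:
Bags: B1 = {a, e, i}  B2 = {e, f, i}  B3 = {a, d, i}  B4 = {e, g, i}  B5 = {a, c, e}  B6 = {a, e, j}  B7 = {f, h, i}  B8 = {a, b, c}
Tree: B1–B2, B1–B3, B1–B4, B1–B5, B1–B6, B2–B7, B5–B8
Each bag holds 3 vertices, so the decomposition has width 2, which upper-bounds the treewidth. For the lower bound, the 3 vertices {a, e, j} are pairwise adjacent, and any tree decomposition puts a clique entirely inside one bag — forcing width ≥ 2. Combining the bounds, tw(G) = 2.

2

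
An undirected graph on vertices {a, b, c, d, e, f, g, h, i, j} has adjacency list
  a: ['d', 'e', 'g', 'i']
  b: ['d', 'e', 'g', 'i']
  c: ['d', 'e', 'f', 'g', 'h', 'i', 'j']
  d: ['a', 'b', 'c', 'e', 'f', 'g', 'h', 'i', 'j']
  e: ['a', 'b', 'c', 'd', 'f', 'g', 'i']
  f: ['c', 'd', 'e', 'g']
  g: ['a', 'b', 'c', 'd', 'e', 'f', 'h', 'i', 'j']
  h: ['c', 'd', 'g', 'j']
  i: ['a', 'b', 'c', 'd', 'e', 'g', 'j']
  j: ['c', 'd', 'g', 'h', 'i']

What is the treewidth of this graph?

A width-4 tree decomposition is:
Bags: B1 = {c, d, g, h, j}  B2 = {c, d, g, i, j}  B3 = {c, d, e, g, i}  B4 = {c, d, e, f, g}  B5 = {b, d, e, g, i}  B6 = {a, d, e, g, i}
Tree: B1–B2, B2–B3, B3–B4, B3–B5, B3–B6
Every bag has size at most 5, so the width is 5 − 1 = 4 and tw(G) ≤ 4. Conversely, {c, d, g, h, j} is a clique of size 5, and the vertices of any clique must share a bag in every tree decomposition; so some bag has ≥ 5 vertices and tw(G) ≥ 4. Therefore the treewidth is 4.

4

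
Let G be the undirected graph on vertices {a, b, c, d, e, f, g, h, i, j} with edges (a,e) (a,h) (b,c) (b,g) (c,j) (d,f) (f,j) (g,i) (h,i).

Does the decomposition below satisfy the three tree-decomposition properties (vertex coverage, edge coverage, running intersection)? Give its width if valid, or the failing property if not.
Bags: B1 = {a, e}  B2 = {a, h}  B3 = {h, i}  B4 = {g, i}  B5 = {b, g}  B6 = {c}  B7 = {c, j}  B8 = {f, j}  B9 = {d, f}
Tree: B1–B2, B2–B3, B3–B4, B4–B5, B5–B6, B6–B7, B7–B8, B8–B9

A tree decomposition must satisfy three properties: every vertex lies in some bag; for every edge, both endpoints lie together in some bag; and for every vertex, the bags containing it form a connected subtree. Here edge (b,c) lies in no bag, so the decomposition is invalid.

No — edge (b,c) lies in no bag.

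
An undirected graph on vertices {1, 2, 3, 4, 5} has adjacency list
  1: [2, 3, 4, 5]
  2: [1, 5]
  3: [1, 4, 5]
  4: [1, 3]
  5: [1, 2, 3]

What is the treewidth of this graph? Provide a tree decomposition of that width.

Treewidth 2.
Bags: B1 = {1, 3, 4}  B2 = {1, 3, 5}  B3 = {1, 2, 5}
Tree: B1–B2, B2–B3

Every bag has size at most 3, so the width is 3 − 1 = 2 and tw(G) ≤ 2. On the other hand G contains the 3-clique {1, 2, 5}. A clique must lie in a single bag of any decomposition, so no decomposition can have width below 2. Combining the bounds, tw(G) = 2.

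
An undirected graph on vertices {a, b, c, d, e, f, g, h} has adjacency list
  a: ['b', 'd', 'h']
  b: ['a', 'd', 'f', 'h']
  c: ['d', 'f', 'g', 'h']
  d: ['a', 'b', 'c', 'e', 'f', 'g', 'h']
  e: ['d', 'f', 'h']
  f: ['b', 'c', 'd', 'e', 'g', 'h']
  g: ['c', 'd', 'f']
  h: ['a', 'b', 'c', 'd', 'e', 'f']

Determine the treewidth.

3

A width-3 tree decomposition is:
Bags: B1 = {c, d, f, h}  B2 = {c, d, f, g}  B3 = {d, e, f, h}  B4 = {b, d, f, h}  B5 = {a, b, d, h}
Tree: B1–B2, B1–B3, B1–B4, B4–B5
Every bag has size at most 4, so the width is 4 − 1 = 3 and tw(G) ≤ 3. Conversely, {a, b, d, h} is a clique of size 4, and the vertices of any clique must share a bag in every tree decomposition; so some bag has ≥ 4 vertices and tw(G) ≥ 3. Combining the bounds, tw(G) = 3.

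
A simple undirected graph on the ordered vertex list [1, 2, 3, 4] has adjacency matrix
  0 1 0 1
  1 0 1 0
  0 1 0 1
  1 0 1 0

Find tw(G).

2

A width-2 tree decomposition is:
Bags: B1 = {2, 3, 4}  B2 = {1, 2, 4}
Tree: B1–B2
The largest bag has 3 vertices, giving width 2; this decomposition certifies tw(G) ≤ 2. The edges 4–3–2–1–4 form a cycle, so G is not a tree and its treewidth is at least 2. Therefore the treewidth is 2.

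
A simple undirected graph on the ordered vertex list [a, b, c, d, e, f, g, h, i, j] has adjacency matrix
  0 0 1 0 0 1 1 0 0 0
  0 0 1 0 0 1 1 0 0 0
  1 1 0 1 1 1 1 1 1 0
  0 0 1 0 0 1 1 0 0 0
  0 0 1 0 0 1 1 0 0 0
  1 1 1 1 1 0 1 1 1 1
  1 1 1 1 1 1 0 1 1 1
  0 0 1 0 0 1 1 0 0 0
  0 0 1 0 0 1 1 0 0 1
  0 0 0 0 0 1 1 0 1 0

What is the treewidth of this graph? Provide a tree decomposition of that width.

Each bag holds 4 vertices, so the decomposition has width 3, which upper-bounds the treewidth. Conversely, {f, g, i, j} is a clique of size 4, and the vertices of any clique must share a bag in every tree decomposition; so some bag has ≥ 4 vertices and tw(G) ≥ 3. Hence tw(G) = 3 exactly.

Treewidth 3.
Bags: B1 = {c, f, g, i}  B2 = {c, e, f, g}  B3 = {a, c, f, g}  B4 = {b, c, f, g}  B5 = {c, f, g, h}  B6 = {c, d, f, g}  B7 = {f, g, i, j}
Tree: B1–B2, B1–B3, B3–B4, B3–B5, B2–B6, B1–B7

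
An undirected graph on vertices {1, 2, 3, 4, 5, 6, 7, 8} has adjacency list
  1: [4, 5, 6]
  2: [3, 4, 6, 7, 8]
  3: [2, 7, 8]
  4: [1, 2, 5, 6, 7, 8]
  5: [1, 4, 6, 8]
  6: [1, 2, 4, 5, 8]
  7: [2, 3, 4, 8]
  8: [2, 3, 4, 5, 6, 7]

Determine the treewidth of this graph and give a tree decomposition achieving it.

Each bag holds 4 vertices, so the decomposition has width 3, which upper-bounds the treewidth. Conversely, {2, 3, 7, 8} is a clique of size 4, and the vertices of any clique must share a bag in every tree decomposition; so some bag has ≥ 4 vertices and tw(G) ≥ 3. The upper and lower bounds meet at 3, so that is the treewidth.

Treewidth 3.
One optimal decomposition is:
Bags: B1 = {2, 4, 7, 8}  B2 = {2, 4, 6, 8}  B3 = {2, 3, 7, 8}  B4 = {4, 5, 6, 8}  B5 = {1, 4, 5, 6}
Tree: B1–B2, B1–B3, B2–B4, B4–B5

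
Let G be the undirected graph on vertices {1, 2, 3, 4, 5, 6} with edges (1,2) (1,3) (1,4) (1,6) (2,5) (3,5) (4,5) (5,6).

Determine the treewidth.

A width-2 tree decomposition is:
Bags: B1 = {1, 5, 6}  B2 = {1, 3, 5}  B3 = {1, 2, 5}  B4 = {1, 4, 5}
Tree: B1–B2, B2–B3, B3–B4
Every bag has size at most 3, so the width is 3 − 1 = 2 and tw(G) ≤ 2. Since 5–6–1–3–5 is a cycle in G, G is not acyclic. Forests are exactly the graphs of treewidth ≤ 1, so tw(G) ≥ 2. Hence tw(G) = 2 exactly.

2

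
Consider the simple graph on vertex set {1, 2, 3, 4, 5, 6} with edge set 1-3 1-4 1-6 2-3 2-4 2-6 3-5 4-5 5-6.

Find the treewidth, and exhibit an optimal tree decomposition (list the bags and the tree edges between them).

The largest bag has 4 vertices, giving width 3; this decomposition certifies tw(G) ≤ 3. For the lower bound: the 4 vertex sets {1,3}, {4,5}, {6}, {2} are disjoint, each induces a connected subgraph, and every pair is joined by at least one edge of G. Contracting each set to a single vertex therefore yields K_{4} as a minor, and since treewidth is minor-monotone, tw(G) ≥ tw(K_{4}) = 3. Therefore the treewidth is 3.

Treewidth 3.
One such decomposition:
Bags: B1 = {1, 3, 4, 6}  B2 = {3, 4, 5, 6}  B3 = {2, 3, 4, 6}
Tree: B1–B2, B2–B3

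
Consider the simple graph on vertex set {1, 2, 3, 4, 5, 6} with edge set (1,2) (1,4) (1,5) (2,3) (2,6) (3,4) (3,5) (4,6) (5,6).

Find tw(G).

3

A width-3 tree decomposition is:
Bags: B1 = {1, 2, 3, 6}  B2 = {1, 3, 5, 6}  B3 = {1, 3, 4, 6}
Tree: B1–B2, B2–B3
The largest bag has 4 vertices, giving width 3; this decomposition certifies tw(G) ≤ 3. For the lower bound: the 4 vertex sets {1,2}, {3,5}, {6}, {4} are disjoint, each induces a connected subgraph, and every pair is joined by at least one edge of G. Contracting each set to a single vertex therefore yields K_{4} as a minor, and since treewidth is minor-monotone, tw(G) ≥ tw(K_{4}) = 3. Therefore the treewidth is 3.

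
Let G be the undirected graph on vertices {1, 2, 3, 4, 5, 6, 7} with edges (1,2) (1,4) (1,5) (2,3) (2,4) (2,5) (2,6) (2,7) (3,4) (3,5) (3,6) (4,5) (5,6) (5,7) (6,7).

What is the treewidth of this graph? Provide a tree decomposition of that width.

The largest bag has 4 vertices, giving width 3; this decomposition certifies tw(G) ≤ 3. For the lower bound, the 4 vertices {1, 2, 4, 5} are pairwise adjacent, and any tree decomposition puts a clique entirely inside one bag — forcing width ≥ 3. The upper and lower bounds meet at 3, so that is the treewidth.

Treewidth 3.
One such decomposition:
Bags: B1 = {2, 5, 6, 7}  B2 = {2, 3, 5, 6}  B3 = {2, 3, 4, 5}  B4 = {1, 2, 4, 5}
Tree: B1–B2, B2–B3, B3–B4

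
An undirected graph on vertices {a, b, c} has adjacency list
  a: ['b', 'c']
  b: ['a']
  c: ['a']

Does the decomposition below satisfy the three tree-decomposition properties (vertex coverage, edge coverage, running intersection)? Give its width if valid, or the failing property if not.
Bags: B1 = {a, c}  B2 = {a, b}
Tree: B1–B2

Yes; width 1.

Every vertex of G appears in some bag (union = {a, b, c}); every edge is covered by a bag; and for each vertex v the set of bags containing v is connected in the bag tree. The decomposition is therefore valid. The largest bag has 2 vertices, so the width is 1.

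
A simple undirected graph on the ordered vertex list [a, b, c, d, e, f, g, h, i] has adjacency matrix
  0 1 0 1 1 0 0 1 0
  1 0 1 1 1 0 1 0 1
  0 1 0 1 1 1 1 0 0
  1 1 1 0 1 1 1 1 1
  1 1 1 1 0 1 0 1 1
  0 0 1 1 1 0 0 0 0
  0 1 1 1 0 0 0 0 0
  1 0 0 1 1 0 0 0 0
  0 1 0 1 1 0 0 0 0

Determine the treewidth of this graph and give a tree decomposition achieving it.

Treewidth 3.
Bags: B1 = {b, c, d, e}  B2 = {a, b, d, e}  B3 = {c, d, e, f}  B4 = {b, c, d, g}  B5 = {a, d, e, h}  B6 = {b, d, e, i}
Tree: B1–B2, B1–B3, B1–B4, B2–B5, B2–B6

Every bag has size at most 4, so the width is 4 − 1 = 3 and tw(G) ≤ 3. On the other hand G contains the 4-clique {b, c, d, g}. A clique must lie in a single bag of any decomposition, so no decomposition can have width below 3. The upper and lower bounds meet at 3, so that is the treewidth.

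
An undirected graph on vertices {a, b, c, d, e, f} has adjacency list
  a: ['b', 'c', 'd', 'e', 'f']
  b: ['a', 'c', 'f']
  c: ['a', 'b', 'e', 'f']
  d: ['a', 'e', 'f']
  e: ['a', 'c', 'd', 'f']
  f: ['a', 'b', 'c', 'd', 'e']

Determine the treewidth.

3

A width-3 tree decomposition is:
Bags: B1 = {a, b, c, f}  B2 = {a, c, e, f}  B3 = {a, d, e, f}
Tree: B1–B2, B2–B3
Each bag holds 4 vertices, so the decomposition has width 3, which upper-bounds the treewidth. For the lower bound, the 4 vertices {a, d, e, f} are pairwise adjacent, and any tree decomposition puts a clique entirely inside one bag — forcing width ≥ 3. The upper and lower bounds meet at 3, so that is the treewidth.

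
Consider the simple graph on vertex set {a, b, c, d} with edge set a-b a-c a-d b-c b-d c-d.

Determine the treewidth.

A width-3 tree decomposition is:
Bags: B1 = {a, b, c, d}
Tree: (single bag)
With just one bag of size 4, the width is 4 − 1 = 3, so tw(G) ≤ 3. On the other hand G contains the 4-clique {a, b, c, d}. A clique must lie in a single bag of any decomposition, so no decomposition can have width below 3. The upper and lower bounds meet at 3, so that is the treewidth.

3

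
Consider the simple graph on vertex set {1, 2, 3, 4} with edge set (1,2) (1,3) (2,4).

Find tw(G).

1

A width-1 tree decomposition is:
Bags: B1 = {1, 3}  B2 = {1, 2}  B3 = {2, 4}
Tree: B1–B2, B2–B3
The largest bag has 2 vertices, giving width 1; this decomposition certifies tw(G) ≤ 1. Since G has at least one edge (e.g. 1–3), it is not an edgeless graph, so tw(G) ≥ 1. Combining the bounds, tw(G) = 1.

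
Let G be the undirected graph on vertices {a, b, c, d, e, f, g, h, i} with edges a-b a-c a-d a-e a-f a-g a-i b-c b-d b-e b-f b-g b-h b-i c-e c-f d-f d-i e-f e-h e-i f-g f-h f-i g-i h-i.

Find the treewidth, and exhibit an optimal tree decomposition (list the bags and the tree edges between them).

Each bag holds 5 vertices, so the decomposition has width 4, which upper-bounds the treewidth. Conversely, {a, b, c, e, f} is a clique of size 5, and the vertices of any clique must share a bag in every tree decomposition; so some bag has ≥ 5 vertices and tw(G) ≥ 4. Therefore the treewidth is 4.

Treewidth 4.
Bags: B1 = {a, b, f, g, i}  B2 = {a, b, e, f, i}  B3 = {a, b, c, e, f}  B4 = {b, e, f, h, i}  B5 = {a, b, d, f, i}
Tree: B1–B2, B2–B3, B2–B4, B2–B5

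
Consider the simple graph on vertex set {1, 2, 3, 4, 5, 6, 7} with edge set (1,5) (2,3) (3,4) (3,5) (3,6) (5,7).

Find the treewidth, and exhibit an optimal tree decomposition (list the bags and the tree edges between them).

Treewidth 1.
One such decomposition:
Bags: B1 = {3, 6}  B2 = {3, 5}  B3 = {3, 4}  B4 = {2, 3}  B5 = {1, 5}  B6 = {5, 7}
Tree: B1–B2, B1–B3, B2–B4, B2–B5, B2–B6

Each bag holds 2 vertices, so the decomposition has width 1, which upper-bounds the treewidth. Any graph with an edge has treewidth ≥ 1, and G has the edge 3–6. Hence tw(G) = 1 exactly.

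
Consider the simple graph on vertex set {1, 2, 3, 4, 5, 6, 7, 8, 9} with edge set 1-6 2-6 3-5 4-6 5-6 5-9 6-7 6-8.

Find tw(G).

A width-1 tree decomposition is:
Bags: B1 = {1, 6}  B2 = {6, 7}  B3 = {2, 6}  B4 = {4, 6}  B5 = {5, 6}  B6 = {3, 5}  B7 = {5, 9}  B8 = {6, 8}
Tree: B1–B2, B1–B3, B3–B4, B3–B5, B5–B6, B5–B7, B5–B8
Every bag has size at most 2, so the width is 2 − 1 = 1 and tw(G) ≤ 1. Since G has at least one edge (e.g. 6–1), it is not an edgeless graph, so tw(G) ≥ 1. Hence tw(G) = 1 exactly.

1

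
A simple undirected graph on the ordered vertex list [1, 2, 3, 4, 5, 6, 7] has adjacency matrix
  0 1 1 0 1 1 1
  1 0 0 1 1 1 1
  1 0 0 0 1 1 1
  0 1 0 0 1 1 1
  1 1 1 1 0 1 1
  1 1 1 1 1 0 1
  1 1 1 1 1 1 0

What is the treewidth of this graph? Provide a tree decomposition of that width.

Every bag has size at most 5, so the width is 5 − 1 = 4 and tw(G) ≤ 4. On the other hand G contains the 5-clique {1, 2, 5, 6, 7}. A clique must lie in a single bag of any decomposition, so no decomposition can have width below 4. Hence tw(G) = 4 exactly.

Treewidth 4.
One optimal decomposition is:
Bags: B1 = {2, 4, 5, 6, 7}  B2 = {1, 2, 5, 6, 7}  B3 = {1, 3, 5, 6, 7}
Tree: B1–B2, B2–B3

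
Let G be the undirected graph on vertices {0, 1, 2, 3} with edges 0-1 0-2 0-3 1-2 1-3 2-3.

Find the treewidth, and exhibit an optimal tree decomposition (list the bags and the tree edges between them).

A single bag containing all 4 vertices is trivially a valid decomposition of width 3. For the lower bound, the 4 vertices {0, 1, 2, 3} are pairwise adjacent, and any tree decomposition puts a clique entirely inside one bag — forcing width ≥ 3. The upper and lower bounds meet at 3, so that is the treewidth.

Treewidth 3.
One optimal decomposition is:
Bags: B1 = {0, 1, 2, 3}
Tree: (single bag)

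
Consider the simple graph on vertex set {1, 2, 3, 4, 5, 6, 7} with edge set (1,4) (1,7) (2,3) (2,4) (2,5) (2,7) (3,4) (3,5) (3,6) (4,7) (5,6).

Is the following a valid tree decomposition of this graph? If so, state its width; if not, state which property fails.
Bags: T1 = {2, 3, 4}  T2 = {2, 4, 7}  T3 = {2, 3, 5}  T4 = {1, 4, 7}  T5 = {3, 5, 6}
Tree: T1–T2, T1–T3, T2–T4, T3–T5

Yes; width 2.

Every vertex of G appears in some bag (union = {1, 2, 3, 4, 5, 6, 7}); every edge is covered by a bag; and for each vertex v the set of bags containing v is connected in the bag tree. The decomposition is therefore valid. The largest bag has 3 vertices, so the width is 2.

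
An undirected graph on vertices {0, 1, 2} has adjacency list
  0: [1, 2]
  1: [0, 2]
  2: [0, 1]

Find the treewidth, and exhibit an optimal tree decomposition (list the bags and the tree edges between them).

Treewidth 2.
One such decomposition:
Bags: B1 = {0, 1, 2}
Tree: (single bag)

A single bag containing all 3 vertices is trivially a valid decomposition of width 2. Conversely, {0, 1, 2} is a clique of size 3, and the vertices of any clique must share a bag in every tree decomposition; so some bag has ≥ 3 vertices and tw(G) ≥ 2. Therefore the treewidth is 2.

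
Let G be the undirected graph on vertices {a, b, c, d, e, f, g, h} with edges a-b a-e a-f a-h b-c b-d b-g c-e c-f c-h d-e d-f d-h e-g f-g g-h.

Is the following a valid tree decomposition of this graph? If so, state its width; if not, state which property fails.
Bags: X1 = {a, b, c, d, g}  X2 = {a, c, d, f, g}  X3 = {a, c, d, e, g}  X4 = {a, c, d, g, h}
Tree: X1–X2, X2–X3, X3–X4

Yes; width 4.

Checking the three conditions: (i) the bags cover all of {a, b, c, d, e, f, g, h}; (ii) for each edge, some bag contains both endpoints; (iii) the bags containing any fixed vertex form a subtree. All hold, so the decomposition is valid with width 5 − 1 = 4.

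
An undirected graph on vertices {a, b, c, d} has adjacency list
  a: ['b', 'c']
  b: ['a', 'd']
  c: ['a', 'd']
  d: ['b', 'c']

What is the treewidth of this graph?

2

A width-2 tree decomposition is:
Bags: B1 = {a, b, c}  B2 = {b, c, d}
Tree: B1–B2
The largest bag has 3 vertices, giving width 2; this decomposition certifies tw(G) ≤ 2. For the lower bound, G contains the cycle b–a–c–d–b, so G is not a forest; only forests have treewidth ≤ 1, hence tw(G) ≥ 2. Therefore the treewidth is 2.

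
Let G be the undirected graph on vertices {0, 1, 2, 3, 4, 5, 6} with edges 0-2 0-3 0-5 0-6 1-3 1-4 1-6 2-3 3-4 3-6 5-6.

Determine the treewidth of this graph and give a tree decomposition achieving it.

Treewidth 2.
Bags: B1 = {1, 3, 6}  B2 = {0, 3, 6}  B3 = {0, 5, 6}  B4 = {0, 2, 3}  B5 = {1, 3, 4}
Tree: B1–B2, B2–B3, B2–B4, B1–B5

Each bag holds 3 vertices, so the decomposition has width 2, which upper-bounds the treewidth. On the other hand G contains the 3-clique {0, 2, 3}. A clique must lie in a single bag of any decomposition, so no decomposition can have width below 2. Hence tw(G) = 2 exactly.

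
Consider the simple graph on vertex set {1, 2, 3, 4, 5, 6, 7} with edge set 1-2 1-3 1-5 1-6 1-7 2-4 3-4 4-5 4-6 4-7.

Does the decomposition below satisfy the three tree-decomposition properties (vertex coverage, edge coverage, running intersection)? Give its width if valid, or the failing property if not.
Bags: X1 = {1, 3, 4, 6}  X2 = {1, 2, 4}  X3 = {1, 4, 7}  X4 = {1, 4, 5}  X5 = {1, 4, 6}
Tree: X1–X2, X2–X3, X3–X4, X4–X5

No — bags containing vertex 6 are not connected in the tree.

A tree decomposition must satisfy three properties: every vertex lies in some bag; for every edge, both endpoints lie together in some bag; and for every vertex, the bags containing it form a connected subtree. Here bags containing vertex 6 are not connected in the tree, so the decomposition is invalid.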